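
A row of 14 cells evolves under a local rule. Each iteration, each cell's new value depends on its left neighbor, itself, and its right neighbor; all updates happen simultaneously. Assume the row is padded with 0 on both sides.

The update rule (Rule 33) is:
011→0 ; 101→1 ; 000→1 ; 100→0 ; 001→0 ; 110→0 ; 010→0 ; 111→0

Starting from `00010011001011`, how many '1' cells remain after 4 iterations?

8

11000000000100
00011111110001
11000000000100  (repeats iteration 1; period 2)
iteration 4: 00011111110001
count of 1: 8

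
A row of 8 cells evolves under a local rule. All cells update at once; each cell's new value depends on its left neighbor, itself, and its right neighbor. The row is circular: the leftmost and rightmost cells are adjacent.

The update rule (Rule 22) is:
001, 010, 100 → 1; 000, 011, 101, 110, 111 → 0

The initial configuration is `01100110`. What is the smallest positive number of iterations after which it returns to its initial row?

2

iteration 1: 10011001
iteration 2: 01100110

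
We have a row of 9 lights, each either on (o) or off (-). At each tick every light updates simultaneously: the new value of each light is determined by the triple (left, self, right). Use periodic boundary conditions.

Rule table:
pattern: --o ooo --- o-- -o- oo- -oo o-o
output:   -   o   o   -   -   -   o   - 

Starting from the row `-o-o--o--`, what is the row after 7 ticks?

--------o
-oooooo--
-ooooo--o
-oooo----
-ooo--ooo
-oo---oo-
-o--o-o--

-o--o-o--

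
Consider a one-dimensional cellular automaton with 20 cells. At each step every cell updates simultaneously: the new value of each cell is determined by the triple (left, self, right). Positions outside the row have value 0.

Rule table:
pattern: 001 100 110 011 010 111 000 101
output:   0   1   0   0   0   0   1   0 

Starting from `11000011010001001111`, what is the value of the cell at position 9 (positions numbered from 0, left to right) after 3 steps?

00111000001100100000
10000111100010011111
01110000011001000000
position 9 holds 1

1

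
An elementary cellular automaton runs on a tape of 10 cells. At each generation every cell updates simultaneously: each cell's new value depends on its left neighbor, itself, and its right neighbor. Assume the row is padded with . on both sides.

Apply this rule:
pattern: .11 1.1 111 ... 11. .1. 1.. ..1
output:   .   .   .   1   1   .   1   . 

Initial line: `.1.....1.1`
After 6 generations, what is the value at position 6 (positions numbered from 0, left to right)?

generation 1: ..1111....
generation 2: 1....11111
generation 3: .111.....1
generation 4: ...11111..
generation 5: 11.....111
generation 6: .11111...1
position 6 holds .

.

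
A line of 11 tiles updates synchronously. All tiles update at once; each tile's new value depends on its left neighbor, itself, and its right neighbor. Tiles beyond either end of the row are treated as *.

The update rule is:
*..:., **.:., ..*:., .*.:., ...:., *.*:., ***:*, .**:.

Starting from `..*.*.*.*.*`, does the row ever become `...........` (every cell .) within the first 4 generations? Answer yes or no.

yes

generation 1: ...........
all cells are . at generation 1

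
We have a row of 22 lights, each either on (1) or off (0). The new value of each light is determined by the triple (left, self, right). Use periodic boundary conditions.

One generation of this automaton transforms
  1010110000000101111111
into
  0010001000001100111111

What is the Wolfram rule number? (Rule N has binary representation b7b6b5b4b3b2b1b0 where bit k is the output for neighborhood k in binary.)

150

position 16: 111 → 1  (bit 7 = 1)
position 0: 110 → 0  (bit 6 = 0)
position 1: 101 → 0  (bit 5 = 0)
position 6: 100 → 1  (bit 4 = 1)
position 4: 011 → 0  (bit 3 = 0)
position 2: 010 → 1  (bit 2 = 1)
position 12: 001 → 1  (bit 1 = 1)
position 7: 000 → 0  (bit 0 = 0)
bits b7..b0 = 10010110 = 150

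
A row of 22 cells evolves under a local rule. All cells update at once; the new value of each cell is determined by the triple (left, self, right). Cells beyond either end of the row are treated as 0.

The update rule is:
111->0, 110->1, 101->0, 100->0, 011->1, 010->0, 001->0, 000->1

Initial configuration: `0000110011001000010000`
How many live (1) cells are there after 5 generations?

12

1110110011000011000111
1010110011011011010101
0000110011011011000000
1110110011011011011111
1010110011011011010001
count of 1: 12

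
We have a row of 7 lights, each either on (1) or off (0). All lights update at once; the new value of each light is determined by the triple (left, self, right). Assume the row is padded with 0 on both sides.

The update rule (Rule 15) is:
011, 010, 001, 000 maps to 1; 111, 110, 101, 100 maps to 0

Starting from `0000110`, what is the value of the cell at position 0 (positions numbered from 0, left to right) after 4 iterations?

iteration 1: 1111100
iteration 2: 1000001
iteration 3: 1011111
iteration 4: 1010000
position 0 holds 1

1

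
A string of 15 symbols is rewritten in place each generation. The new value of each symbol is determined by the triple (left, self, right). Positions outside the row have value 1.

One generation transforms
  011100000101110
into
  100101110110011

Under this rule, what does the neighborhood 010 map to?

1

At position 9 the neighborhood is 010; the next row has 1 there.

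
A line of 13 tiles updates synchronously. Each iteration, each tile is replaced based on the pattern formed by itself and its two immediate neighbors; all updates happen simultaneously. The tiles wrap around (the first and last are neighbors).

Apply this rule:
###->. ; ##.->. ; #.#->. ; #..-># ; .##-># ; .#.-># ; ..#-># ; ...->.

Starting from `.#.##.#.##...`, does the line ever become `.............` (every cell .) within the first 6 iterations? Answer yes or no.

iteration 1: ##.#..#.#.#..
iteration 2: #..####.#.###
iteration 3: .###....#.#..
iteration 4: ##..#..##.##.
iteration 5: #.######..#..
iteration 6: #.#.....#####
iteration 6 is #.#.....#####, still not uniform .

no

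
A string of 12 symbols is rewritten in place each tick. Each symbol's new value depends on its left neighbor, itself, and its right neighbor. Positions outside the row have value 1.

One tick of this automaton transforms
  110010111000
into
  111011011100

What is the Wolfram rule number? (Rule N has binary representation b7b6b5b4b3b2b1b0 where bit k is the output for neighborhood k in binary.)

244

position 0: 111 → 1  (bit 7 = 1)
position 1: 110 → 1  (bit 6 = 1)
position 5: 101 → 1  (bit 5 = 1)
position 2: 100 → 1  (bit 4 = 1)
position 6: 011 → 0  (bit 3 = 0)
position 4: 010 → 1  (bit 2 = 1)
position 3: 001 → 0  (bit 1 = 0)
position 10: 000 → 0  (bit 0 = 0)
bits b7..b0 = 11110100 = 244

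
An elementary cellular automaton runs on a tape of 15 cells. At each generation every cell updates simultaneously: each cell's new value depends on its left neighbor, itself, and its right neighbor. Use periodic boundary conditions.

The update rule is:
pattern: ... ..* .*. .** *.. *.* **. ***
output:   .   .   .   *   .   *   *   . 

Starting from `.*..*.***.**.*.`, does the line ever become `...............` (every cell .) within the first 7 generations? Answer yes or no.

yes

generation 1: .....**.*****..
generation 2: .....****...*..
generation 3: .....*..*......
generation 4: ...............
all cells are . at generation 4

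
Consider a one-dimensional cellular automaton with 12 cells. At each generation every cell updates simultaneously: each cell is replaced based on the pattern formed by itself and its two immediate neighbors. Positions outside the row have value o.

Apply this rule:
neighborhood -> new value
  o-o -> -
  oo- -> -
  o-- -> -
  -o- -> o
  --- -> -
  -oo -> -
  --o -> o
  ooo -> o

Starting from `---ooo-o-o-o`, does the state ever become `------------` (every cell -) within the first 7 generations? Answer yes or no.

no

--o-o--o-o--
-oo-o-oo-o-o
----o----o--
---oo---oo-o
--o----o----
-oo---oo---o
-----o----o-
generation 7 is -----o----o-, still not uniform -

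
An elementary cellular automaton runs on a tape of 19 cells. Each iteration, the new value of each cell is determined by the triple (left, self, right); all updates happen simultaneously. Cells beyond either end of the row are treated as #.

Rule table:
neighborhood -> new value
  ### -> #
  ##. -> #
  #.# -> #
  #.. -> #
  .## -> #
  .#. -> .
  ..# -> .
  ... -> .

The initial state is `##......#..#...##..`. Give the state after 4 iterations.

######......#.#####

###......#..#..###.
####......#..#.####
#####......#..#####
######......#.#####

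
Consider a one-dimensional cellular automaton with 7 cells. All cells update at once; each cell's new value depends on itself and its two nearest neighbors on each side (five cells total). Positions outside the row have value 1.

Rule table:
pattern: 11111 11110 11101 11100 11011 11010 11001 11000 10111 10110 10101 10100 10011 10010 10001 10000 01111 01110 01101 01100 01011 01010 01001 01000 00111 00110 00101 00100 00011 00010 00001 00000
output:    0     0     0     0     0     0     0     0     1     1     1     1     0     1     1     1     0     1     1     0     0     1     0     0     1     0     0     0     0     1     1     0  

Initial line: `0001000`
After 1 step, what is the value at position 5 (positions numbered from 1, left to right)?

0

0110010
position 5 holds 0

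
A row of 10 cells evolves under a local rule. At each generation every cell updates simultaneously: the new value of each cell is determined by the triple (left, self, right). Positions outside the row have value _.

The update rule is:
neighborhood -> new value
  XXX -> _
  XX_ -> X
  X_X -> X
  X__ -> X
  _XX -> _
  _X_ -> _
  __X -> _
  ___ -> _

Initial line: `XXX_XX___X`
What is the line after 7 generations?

__XX_XX___
___XX_XX__
____XX_XX_
_____XX_XX
______XX_X
_______XX_
________XX

________XX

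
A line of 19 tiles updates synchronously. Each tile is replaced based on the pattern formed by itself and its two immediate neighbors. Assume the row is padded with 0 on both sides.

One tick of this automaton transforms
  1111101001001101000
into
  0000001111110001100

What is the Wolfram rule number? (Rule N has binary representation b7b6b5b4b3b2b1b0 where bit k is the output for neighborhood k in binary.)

22

position 1: 111 → 0  (bit 7 = 0)
position 4: 110 → 0  (bit 6 = 0)
position 5: 101 → 0  (bit 5 = 0)
position 7: 100 → 1  (bit 4 = 1)
position 0: 011 → 0  (bit 3 = 0)
position 6: 010 → 1  (bit 2 = 1)
position 8: 001 → 1  (bit 1 = 1)
position 17: 000 → 0  (bit 0 = 0)
bits b7..b0 = 00010110 = 22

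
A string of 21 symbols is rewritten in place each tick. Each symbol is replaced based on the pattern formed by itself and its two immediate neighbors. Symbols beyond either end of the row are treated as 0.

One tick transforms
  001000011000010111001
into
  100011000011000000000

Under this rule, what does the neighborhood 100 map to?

0

At position 3 the neighborhood is 100; the next row has 0 there.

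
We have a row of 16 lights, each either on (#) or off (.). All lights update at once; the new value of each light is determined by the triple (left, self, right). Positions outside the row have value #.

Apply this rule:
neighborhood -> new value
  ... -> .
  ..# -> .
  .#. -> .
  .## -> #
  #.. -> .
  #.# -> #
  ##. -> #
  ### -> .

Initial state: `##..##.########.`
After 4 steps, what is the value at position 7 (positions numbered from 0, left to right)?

.

step 1: .#..####......##
step 2: #...#..#......#.
step 3: #..............#
step 4: #..............#
position 7 holds .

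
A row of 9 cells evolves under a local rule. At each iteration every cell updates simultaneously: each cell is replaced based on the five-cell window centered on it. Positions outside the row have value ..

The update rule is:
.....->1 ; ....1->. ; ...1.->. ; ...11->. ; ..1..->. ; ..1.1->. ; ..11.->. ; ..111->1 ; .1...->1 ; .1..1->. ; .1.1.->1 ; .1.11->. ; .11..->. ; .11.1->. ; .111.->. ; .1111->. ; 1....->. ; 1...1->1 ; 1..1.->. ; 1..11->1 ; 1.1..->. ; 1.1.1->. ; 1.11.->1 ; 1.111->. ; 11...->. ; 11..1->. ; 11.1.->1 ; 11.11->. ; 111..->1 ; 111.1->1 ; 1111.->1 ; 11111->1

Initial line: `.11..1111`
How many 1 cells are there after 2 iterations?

....11.11
11.....1.
count of 1: 3

3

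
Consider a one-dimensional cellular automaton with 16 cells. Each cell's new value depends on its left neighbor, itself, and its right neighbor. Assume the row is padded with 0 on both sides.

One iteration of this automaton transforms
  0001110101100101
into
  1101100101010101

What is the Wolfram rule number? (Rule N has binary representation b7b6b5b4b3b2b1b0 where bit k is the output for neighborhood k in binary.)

position 4: 111 → 1  (bit 7 = 1)
position 5: 110 → 0  (bit 6 = 0)
position 6: 101 → 0  (bit 5 = 0)
position 11: 100 → 1  (bit 4 = 1)
position 3: 011 → 1  (bit 3 = 1)
position 7: 010 → 1  (bit 2 = 1)
position 2: 001 → 0  (bit 1 = 0)
position 0: 000 → 1  (bit 0 = 1)
bits b7..b0 = 10011101 = 157

157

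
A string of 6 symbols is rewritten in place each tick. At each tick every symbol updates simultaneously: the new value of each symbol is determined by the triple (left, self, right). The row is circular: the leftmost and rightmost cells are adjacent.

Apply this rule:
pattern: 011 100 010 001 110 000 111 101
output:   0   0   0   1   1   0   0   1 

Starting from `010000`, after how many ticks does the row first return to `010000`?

6

tick 1: 100000
tick 2: 000001
tick 3: 000010
tick 4: 000100
tick 5: 001000
tick 6: 010000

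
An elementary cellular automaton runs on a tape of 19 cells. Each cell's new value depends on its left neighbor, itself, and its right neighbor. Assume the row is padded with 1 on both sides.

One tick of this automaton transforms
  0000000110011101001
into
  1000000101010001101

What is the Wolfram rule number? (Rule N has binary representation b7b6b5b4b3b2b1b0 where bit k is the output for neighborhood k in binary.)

position 12: 111 → 0  (bit 7 = 0)
position 8: 110 → 0  (bit 6 = 0)
position 14: 101 → 0  (bit 5 = 0)
position 0: 100 → 1  (bit 4 = 1)
position 7: 011 → 1  (bit 3 = 1)
position 15: 010 → 1  (bit 2 = 1)
position 6: 001 → 0  (bit 1 = 0)
position 1: 000 → 0  (bit 0 = 0)
bits b7..b0 = 00011100 = 28

28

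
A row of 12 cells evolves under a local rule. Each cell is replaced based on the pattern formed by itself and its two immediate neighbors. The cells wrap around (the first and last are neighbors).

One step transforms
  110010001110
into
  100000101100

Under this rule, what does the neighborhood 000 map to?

1

At position 6 the neighborhood is 000; the next row has 1 there.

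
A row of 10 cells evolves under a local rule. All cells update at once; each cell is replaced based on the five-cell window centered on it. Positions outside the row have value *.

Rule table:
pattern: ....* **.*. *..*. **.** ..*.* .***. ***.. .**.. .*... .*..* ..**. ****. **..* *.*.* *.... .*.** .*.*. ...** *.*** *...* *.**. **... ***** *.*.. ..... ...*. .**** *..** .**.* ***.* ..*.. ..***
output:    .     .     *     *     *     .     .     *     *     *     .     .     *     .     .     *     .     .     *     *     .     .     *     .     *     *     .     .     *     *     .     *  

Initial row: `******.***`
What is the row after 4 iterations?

**.***.***

****.***.*
**.***.***
.***.***.*
**.***.***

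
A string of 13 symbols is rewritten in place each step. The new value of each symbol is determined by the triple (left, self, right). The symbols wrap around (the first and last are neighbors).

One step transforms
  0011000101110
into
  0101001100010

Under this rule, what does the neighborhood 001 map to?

At position 1 the neighborhood is 001; the next row has 1 there.

1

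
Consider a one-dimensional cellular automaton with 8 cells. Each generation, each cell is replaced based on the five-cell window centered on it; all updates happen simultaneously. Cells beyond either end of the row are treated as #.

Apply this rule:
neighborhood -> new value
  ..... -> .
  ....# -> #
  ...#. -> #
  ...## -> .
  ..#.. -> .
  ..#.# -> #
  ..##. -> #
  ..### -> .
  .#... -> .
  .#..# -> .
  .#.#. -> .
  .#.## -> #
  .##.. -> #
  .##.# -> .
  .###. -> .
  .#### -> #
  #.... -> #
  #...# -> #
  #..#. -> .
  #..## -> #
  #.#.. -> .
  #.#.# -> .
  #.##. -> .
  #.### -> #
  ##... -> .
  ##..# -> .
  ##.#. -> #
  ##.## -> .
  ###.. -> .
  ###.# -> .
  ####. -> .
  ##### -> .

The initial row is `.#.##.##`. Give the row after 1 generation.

#.#...##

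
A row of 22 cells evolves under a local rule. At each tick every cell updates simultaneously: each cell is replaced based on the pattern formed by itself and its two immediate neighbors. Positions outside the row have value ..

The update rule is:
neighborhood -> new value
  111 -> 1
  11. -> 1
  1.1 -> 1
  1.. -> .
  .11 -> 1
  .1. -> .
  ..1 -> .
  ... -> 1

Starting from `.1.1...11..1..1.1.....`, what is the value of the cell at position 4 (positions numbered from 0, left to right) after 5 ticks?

..1..1.11......1..1111
1.....111.1111....1111
..111.11111111.11.1111
1.11111111111111111111
.111111111111111111111
position 4 holds 1

1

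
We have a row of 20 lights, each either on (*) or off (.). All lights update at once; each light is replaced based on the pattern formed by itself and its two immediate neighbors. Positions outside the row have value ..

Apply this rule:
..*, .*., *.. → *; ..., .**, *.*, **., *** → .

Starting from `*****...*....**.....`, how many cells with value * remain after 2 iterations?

9

iteration 1: .....*.***..*..*....
iteration 2: ....**....*******...
count of *: 9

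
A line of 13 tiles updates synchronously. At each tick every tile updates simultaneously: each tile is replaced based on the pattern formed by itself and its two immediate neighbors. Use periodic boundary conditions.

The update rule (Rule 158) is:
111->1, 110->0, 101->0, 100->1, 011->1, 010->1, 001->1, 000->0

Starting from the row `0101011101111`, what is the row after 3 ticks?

0101011001110
1101010111101
1001010111001

1001010111001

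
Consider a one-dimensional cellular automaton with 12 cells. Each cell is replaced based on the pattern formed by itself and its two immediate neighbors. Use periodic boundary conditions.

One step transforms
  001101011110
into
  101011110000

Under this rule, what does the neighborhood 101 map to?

1

At position 4 the neighborhood is 101; the next row has 1 there.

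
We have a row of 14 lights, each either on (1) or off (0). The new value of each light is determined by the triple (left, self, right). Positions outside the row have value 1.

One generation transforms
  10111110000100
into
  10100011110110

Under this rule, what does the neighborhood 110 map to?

At position 0 the neighborhood is 110; the next row has 1 there.

1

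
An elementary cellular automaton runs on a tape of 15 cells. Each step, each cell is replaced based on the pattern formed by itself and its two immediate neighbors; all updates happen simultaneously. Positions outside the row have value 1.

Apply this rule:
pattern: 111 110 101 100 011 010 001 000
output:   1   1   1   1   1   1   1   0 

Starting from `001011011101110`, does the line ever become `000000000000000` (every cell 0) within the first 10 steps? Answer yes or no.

111111111111111
111111111111111  (fixed point — unchanged through step 10)
step 10 is 111111111111111, still not uniform 0

no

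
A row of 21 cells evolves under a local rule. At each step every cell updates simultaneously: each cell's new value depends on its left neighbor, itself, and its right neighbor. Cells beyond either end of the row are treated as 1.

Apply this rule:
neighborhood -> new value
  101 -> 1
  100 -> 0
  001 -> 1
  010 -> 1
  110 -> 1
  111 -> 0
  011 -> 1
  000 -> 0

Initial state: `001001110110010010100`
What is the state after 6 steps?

011011011110110111101
111111110011111100111
000000010110000101100
000000111110001111101
000001100010011000111
000011100110111001100

000011100110111001100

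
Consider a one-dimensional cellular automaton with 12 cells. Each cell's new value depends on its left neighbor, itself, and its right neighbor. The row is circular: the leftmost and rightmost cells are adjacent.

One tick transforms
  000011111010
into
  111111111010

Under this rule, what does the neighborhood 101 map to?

At position 9 the neighborhood is 101; the next row has 0 there.

0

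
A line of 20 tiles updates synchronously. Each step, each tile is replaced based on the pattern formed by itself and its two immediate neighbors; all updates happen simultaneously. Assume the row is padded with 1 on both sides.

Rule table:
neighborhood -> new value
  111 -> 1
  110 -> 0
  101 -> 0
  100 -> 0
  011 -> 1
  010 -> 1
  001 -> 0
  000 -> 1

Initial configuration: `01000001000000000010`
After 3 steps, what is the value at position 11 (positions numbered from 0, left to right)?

1

01011101011111111010
01011001011111110010
01010001011111100010
position 11 holds 1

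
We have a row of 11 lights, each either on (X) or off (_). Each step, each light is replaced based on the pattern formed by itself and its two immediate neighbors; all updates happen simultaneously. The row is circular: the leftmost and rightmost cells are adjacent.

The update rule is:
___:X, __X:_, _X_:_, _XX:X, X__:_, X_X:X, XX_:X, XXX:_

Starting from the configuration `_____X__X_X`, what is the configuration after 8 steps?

_XXX_____X_
_X_X_XXX___
__X_XX_X_XX
___XXXX_XXX
_X_X__XXX_X
X_X___X_XX_
_X__X__XXXX
X______X__X

X______X__X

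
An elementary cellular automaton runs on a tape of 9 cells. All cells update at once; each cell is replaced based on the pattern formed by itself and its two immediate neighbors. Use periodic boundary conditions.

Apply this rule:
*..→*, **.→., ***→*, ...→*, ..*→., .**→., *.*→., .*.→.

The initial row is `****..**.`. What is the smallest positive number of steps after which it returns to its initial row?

3

step 1: .**.*....
step 2: .....****
step 3: ****..**.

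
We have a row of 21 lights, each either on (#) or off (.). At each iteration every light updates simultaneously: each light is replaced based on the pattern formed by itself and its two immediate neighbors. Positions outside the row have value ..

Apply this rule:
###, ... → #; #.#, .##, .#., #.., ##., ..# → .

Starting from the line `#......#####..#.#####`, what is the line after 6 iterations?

..#..................

..####..###......###.
#..##....#..####..#..
......##.....##.....#
#####....###....###..
.###..##..#..##..#..#
..#..................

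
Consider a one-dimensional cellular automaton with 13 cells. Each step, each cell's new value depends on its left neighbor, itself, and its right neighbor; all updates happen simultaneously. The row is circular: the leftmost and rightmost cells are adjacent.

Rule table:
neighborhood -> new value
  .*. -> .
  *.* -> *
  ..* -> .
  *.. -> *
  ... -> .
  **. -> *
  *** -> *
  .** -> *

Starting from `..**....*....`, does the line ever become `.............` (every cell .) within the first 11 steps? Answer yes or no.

..***....*...
..****....*..
..*****....*.
..******....*
*.*******....
.*********...
.**********..
.***********.
.************
*************
*************
step 11 is *************, still not uniform .

no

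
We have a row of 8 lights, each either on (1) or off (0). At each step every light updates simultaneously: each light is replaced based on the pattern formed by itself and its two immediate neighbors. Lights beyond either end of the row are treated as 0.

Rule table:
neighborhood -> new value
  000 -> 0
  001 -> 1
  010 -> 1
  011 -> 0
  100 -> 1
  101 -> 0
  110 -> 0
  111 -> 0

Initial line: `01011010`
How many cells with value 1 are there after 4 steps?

2

11000011
00100100
01111110
10000001
count of 1: 2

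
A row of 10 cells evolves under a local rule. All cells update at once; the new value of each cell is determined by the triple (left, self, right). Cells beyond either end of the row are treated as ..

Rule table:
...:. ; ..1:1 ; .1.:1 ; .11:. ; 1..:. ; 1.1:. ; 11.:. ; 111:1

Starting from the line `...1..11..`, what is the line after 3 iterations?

11..11....

..11.1....
.1...1....
11..11....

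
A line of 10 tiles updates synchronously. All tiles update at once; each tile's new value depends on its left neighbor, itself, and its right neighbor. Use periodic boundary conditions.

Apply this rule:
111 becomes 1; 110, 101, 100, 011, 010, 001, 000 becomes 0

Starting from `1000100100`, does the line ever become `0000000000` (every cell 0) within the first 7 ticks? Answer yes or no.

yes

tick 1: 0000000000
all cells are 0 at tick 1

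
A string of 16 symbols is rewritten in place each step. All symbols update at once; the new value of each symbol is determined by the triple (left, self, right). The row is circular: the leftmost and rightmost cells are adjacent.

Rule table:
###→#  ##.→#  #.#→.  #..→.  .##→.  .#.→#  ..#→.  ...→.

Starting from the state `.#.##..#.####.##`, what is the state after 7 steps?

.#..#..#....#..#

.#..#..#..###..#
.#..#..#...##..#
.#..#..#....#..#
.#..#..#....#..#  (fixed point — unchanged through step 7)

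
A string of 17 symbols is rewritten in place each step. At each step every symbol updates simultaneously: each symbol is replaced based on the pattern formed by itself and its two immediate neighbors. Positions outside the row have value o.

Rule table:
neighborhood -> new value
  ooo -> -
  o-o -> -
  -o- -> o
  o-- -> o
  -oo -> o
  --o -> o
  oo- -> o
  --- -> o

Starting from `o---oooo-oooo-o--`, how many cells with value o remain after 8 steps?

ooooo--o-o--o-ooo
----oooo-oooo-o--
ooooo--o-o--o-ooo  (repeats step 1; period 2)
step 8: ----oooo-oooo-o--
count of o: 9

9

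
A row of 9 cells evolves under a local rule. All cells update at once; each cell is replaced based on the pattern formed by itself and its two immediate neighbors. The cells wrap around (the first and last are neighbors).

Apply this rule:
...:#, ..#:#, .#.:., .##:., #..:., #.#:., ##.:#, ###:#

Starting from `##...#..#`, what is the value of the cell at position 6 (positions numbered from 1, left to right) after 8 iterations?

iteration 1: ##.##..#.
iteration 2: .#..#.#..
iteration 3: #..#....#
iteration 4: #.#..###.
iteration 5: ....#.##.
iteration 6: ####...#.
iteration 7: .###.##..
iteration 8: #.##..#.#
position 6 holds .

.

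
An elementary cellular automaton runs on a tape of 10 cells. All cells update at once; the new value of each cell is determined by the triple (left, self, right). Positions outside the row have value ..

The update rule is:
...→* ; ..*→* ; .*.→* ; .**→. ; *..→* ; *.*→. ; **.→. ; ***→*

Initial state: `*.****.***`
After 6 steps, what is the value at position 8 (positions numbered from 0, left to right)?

.

step 1: *..**...*.
step 2: ***..*****
step 3: .*.**.***.
step 4: **.....*.*
step 5: ..******.*
step 6: **.****..*
position 8 holds .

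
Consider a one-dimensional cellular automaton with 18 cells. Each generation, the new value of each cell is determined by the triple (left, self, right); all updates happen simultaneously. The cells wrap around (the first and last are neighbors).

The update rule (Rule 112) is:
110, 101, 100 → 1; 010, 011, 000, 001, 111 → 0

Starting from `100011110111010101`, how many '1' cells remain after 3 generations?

8

110000011001101010
011000001100110101
101100000110011010
count of 1: 8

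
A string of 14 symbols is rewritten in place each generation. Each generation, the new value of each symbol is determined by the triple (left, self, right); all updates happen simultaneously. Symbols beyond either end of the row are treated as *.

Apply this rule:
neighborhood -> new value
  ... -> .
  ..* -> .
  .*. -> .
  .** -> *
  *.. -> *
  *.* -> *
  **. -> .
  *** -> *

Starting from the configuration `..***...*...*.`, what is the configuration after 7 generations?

.*.*.*.*.*.***

generation 1: *.**.*...*...*
generation 2: .**.*.*...*..*
generation 3: **.*.*.*...*.*
generation 4: *.*.*.*.*...**
generation 5: .*.*.*.*.*..**
generation 6: *.*.*.*.*.*.**
generation 7: .*.*.*.*.*.***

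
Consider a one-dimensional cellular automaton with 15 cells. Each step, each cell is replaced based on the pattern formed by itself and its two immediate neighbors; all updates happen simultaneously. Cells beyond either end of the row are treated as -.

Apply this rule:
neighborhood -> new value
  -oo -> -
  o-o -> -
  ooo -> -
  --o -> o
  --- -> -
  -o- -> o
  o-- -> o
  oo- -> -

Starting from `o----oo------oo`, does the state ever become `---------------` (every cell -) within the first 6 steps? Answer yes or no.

step 1: oo--o--o----o--
step 2: --ooooooo--ooo-
step 3: -o-------oo---o
step 4: ooo-----o--o-oo
step 5: ---o---ooooo---
step 6: --ooo-o-----o--
step 6 is --ooo-o-----o--, still not uniform -

no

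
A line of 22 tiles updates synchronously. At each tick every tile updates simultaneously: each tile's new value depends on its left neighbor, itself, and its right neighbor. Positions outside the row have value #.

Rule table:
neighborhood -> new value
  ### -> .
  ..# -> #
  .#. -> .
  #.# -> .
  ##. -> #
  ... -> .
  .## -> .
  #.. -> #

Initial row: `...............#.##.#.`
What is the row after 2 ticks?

##...........#.#.#.#.#

#.............#...#...
##...........#.#.#.#.#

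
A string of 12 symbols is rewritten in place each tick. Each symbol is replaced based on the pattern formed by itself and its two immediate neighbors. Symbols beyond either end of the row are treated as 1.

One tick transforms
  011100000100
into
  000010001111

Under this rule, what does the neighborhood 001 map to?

At position 8 the neighborhood is 001; the next row has 1 there.

1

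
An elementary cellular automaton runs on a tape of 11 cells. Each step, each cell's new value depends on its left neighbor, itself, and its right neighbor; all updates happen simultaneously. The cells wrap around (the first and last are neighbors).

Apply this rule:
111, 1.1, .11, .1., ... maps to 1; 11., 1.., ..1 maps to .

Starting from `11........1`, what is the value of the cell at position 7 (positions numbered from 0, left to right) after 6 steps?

.

1..111111.1
...11111.11
.1.1111.11.
.11111.11..
.1111.11..1
1111.11...1
position 7 holds .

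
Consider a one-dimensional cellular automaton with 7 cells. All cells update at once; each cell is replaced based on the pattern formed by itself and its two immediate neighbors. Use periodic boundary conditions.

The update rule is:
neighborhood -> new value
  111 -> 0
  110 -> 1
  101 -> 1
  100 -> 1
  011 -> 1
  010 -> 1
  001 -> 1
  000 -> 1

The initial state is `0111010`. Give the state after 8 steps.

0111000

1101111
0111000
1101111  (repeats step 1; period 2)
step 8: 0111000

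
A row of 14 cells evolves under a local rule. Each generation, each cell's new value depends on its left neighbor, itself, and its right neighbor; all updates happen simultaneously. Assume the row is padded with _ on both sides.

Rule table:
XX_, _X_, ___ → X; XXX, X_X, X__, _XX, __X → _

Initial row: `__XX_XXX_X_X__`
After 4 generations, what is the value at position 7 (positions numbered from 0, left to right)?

X__X___X_X_X_X
X__X_X_X_X_X_X
X__X_X_X_X_X_X  (fixed point — unchanged through generation 4)
position 7 holds X

X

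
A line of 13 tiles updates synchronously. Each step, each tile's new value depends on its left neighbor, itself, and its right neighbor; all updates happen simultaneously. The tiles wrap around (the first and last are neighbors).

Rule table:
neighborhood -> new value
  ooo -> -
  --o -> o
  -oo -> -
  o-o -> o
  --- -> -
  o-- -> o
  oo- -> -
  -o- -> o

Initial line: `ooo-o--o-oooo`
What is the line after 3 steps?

step 1: ---oooooo----
step 2: --o------o---
step 3: -ooo----ooo--

-ooo----ooo--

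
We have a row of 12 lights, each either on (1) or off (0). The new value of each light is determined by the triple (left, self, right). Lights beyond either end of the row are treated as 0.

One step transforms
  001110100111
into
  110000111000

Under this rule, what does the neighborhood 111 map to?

At position 3 the neighborhood is 111; the next row has 0 there.

0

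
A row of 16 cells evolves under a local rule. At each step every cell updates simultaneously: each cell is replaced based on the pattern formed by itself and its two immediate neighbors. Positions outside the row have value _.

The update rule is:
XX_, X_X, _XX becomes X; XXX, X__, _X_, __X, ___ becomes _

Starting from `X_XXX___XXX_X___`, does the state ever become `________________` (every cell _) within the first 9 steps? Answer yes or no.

step 1: _XX_X___X_XX____
step 2: _XXX_____XXX____
step 3: _X_X_____X_X____
step 4: __X_______X_____
step 5: ________________
all cells are _ at step 5

yes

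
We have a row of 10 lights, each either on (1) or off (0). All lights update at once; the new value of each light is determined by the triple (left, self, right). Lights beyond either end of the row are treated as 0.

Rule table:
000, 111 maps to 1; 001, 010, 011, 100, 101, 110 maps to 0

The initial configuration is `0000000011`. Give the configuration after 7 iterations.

0111100111

1111111000
0111110011
0011100000
1001001111
0000000110
1111110000
0111100111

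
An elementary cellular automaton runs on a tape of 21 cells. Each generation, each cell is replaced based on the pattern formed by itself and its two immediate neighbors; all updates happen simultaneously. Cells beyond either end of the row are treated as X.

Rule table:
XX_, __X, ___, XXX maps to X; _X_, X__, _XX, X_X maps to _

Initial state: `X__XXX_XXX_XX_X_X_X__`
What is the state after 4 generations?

X__XX_XXXXXXX___XXXX_

X_X_XX__XX__X_______X
X____X_X_X_X__XXXXXX_
X_XXX________X_XXXXX_
X__XX_XXXXXXX___XXXX_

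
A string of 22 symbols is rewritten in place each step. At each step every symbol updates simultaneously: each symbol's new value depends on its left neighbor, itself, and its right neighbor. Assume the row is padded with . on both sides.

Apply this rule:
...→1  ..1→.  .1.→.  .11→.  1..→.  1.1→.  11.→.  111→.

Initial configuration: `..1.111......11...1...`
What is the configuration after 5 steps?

1.......1111....1...11

1.......1111....1...11
..11111......11...1...
1.......1111....1...11  (repeats step 1; period 2)
step 5: 1.......1111....1...11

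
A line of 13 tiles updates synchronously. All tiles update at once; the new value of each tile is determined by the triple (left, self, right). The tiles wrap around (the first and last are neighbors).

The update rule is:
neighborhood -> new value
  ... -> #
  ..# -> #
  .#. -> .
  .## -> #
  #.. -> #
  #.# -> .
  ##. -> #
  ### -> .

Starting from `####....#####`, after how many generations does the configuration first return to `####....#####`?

...######....
####....#####

2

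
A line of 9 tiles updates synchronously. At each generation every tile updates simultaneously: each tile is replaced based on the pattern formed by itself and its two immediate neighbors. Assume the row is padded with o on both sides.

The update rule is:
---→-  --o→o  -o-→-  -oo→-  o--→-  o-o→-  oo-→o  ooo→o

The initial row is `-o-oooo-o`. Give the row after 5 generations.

----ooo--
---o-oo-o
--o---o--
-o---o--o
----o--o-

----o--o-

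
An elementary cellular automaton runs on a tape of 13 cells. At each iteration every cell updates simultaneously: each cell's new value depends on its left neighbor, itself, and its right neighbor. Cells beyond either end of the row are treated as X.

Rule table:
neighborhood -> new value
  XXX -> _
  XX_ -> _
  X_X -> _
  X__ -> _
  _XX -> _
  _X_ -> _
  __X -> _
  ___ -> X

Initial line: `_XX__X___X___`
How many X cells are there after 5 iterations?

2

iteration 1: _______X___X_
iteration 2: _XXXXX___X___
iteration 3: _______X___X_  (repeats iteration 1; period 2)
iteration 5: _______X___X_
count of X: 2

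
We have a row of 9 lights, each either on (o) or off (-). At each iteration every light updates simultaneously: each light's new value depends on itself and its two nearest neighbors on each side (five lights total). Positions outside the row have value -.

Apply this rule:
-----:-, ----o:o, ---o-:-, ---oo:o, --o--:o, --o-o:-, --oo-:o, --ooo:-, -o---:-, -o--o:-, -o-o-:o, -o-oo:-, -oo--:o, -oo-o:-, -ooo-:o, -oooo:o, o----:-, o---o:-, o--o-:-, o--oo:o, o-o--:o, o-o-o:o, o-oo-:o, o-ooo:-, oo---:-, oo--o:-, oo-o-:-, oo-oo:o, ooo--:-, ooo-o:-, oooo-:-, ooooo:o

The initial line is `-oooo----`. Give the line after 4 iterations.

-o-------

o-o------
-oo------
ooo------
-o-------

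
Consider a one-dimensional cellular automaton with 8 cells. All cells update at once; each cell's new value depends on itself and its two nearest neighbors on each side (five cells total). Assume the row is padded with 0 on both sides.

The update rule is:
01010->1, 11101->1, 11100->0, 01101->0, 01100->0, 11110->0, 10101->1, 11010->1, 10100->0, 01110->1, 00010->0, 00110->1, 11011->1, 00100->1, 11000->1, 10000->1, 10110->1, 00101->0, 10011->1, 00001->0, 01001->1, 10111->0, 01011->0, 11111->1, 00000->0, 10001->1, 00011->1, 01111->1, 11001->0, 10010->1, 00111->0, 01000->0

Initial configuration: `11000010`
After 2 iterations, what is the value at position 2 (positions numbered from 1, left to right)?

0

10110010
00100110
position 2 holds 0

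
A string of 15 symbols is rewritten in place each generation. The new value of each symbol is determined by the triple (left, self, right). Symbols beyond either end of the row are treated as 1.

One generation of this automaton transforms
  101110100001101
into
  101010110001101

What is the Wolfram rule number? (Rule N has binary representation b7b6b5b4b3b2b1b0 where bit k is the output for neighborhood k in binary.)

92

position 3: 111 → 0  (bit 7 = 0)
position 0: 110 → 1  (bit 6 = 1)
position 1: 101 → 0  (bit 5 = 0)
position 7: 100 → 1  (bit 4 = 1)
position 2: 011 → 1  (bit 3 = 1)
position 6: 010 → 1  (bit 2 = 1)
position 10: 001 → 0  (bit 1 = 0)
position 8: 000 → 0  (bit 0 = 0)
bits b7..b0 = 01011100 = 92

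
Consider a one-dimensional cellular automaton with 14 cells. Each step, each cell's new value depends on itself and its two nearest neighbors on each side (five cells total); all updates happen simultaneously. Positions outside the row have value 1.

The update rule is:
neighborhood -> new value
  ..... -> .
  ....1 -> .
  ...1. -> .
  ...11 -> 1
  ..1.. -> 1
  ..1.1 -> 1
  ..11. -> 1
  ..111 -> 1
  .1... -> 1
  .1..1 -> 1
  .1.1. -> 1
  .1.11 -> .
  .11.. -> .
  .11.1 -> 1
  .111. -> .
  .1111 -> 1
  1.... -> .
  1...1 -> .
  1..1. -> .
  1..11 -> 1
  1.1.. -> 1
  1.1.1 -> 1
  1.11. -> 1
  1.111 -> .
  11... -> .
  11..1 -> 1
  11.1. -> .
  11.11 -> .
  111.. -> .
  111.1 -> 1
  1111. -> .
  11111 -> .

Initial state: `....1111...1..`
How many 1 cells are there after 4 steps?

step 1: ...111.....111
step 2: ..11......111.
step 3: 111......11.1.
step 4: ........111.1.
count of 1: 4

4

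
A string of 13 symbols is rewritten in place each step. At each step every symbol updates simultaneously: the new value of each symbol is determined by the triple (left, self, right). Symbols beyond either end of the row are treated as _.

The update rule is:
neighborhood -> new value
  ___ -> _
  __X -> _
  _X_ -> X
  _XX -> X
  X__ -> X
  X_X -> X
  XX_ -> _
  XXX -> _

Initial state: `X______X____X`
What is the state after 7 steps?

step 1: XX_____XX___X
step 2: X_X____X_X__X
step 3: XXXX___XXXX_X
step 4: X___X__X___XX
step 5: XX__XX_XX__X_
step 6: X_X_X_XX_X_XX
step 7: XXXXXXX_XXXX_

XXXXXXX_XXXX_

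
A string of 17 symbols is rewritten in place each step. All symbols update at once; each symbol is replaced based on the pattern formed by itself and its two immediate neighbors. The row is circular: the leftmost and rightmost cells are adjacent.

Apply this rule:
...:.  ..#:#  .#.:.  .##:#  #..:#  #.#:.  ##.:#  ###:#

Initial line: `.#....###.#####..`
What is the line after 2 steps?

#.#..####.######.
...######.######.

...######.######.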